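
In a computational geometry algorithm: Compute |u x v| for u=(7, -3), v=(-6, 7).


|u x v| = |7*7 - (-3)*(-6)|
= |49 - 18| = 31

31


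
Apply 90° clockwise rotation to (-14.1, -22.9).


90° CW: (x,y) -> (y, -x)
(-14.1,-22.9) -> (-22.9, 14.1)

(-22.9, 14.1)


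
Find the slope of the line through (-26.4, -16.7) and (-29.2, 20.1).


slope = (y2-y1)/(x2-x1) = (20.1-(-16.7))/((-29.2)-(-26.4)) = 36.8/(-2.8) = -13.1429

-13.1429


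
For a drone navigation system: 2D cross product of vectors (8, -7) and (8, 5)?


u x v = u_x*v_y - u_y*v_x = 8*5 - (-7)*8
= 40 - (-56) = 96

96


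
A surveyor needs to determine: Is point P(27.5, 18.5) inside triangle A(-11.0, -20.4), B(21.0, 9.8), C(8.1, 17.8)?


Cross products: AB x AP = 82.1, BC x BP = -164.23, CA x CP = 727.71
All same sign? no

No, outside


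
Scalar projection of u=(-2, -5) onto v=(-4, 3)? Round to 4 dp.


u.v = -7, |v| = sqrt(25) = 5
Scalar projection = u.v / |v| = -7 / sqrt(25) = -1.4

-1.4


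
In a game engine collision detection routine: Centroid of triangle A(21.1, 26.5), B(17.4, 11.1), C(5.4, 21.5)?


Centroid = ((x_A+x_B+x_C)/3, (y_A+y_B+y_C)/3)
= ((21.1+17.4+5.4)/3, (26.5+11.1+21.5)/3)
= (14.6333, 19.7)

(14.6333, 19.7)


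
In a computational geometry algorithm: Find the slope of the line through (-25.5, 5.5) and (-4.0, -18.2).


slope = (y2-y1)/(x2-x1) = ((-18.2)-5.5)/((-4)-(-25.5)) = (-23.7)/21.5 = -1.1023

-1.1023


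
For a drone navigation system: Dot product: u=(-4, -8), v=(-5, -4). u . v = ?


u . v = u_x*v_x + u_y*v_y = (-4)*(-5) + (-8)*(-4)
= 20 + 32 = 52

52


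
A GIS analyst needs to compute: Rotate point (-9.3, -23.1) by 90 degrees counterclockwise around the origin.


90° CCW: (x,y) -> (-y, x)
(-9.3,-23.1) -> (23.1, -9.3)

(23.1, -9.3)


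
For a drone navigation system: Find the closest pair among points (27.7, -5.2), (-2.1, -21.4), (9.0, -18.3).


d(P0,P1) = 33.9187, d(P0,P2) = 22.832, d(P1,P2) = 11.5248
Closest: P1 and P2

Closest pair: (-2.1, -21.4) and (9.0, -18.3), distance = 11.5248


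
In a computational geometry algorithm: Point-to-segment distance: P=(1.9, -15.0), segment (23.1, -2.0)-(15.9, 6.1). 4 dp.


Project P onto AB: t = 0.4031 (clamped to [0,1])
Closest point on segment: (20.1979, 1.2648)
Distance: 24.4818

24.4818


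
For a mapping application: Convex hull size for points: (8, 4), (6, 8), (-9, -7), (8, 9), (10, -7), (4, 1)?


Convex hull vertices (CCW): (-9, -7), (10, -7), (8, 9), (6, 8)
Count = 4

4


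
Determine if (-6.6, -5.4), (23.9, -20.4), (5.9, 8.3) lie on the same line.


Cross product: (23.9-(-6.6))*(8.3-(-5.4)) - ((-20.4)-(-5.4))*(5.9-(-6.6))
= 605.35

No, not collinear


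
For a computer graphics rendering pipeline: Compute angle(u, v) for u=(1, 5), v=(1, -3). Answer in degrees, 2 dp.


u.v = -14, |u| = sqrt(26) = 5.099, |v| = sqrt(10) = 3.1623
cos(theta) = u.v/(|u||v|) = -14/sqrt(260) = -0.868243
theta = acos(-0.868243) = 150.26 degrees

150.26 degrees


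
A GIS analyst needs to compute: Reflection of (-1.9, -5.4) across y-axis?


Reflection over y-axis: (x,y) -> (-x,y)
(-1.9, -5.4) -> (1.9, -5.4)

(1.9, -5.4)


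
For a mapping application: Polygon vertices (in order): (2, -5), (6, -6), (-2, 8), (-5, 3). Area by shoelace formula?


Shoelace sum: (2*(-6) - 6*(-5)) + (6*8 - (-2)*(-6)) + ((-2)*3 - (-5)*8) + ((-5)*(-5) - 2*3)
= 107
Area = |107|/2 = 53.5

53.5


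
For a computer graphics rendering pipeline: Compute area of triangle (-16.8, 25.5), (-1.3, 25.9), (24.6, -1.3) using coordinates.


Area = |x_A(y_B-y_C) + x_B(y_C-y_A) + x_C(y_A-y_B)|/2
= |(-456.96) + 34.84 + (-9.84)|/2
= 431.96/2 = 215.98

215.98


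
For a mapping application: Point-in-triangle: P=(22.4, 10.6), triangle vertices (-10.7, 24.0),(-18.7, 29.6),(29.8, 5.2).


Cross products: AB x AP = -78.16, BC x BP = 81.34, CA x CP = -79.58
All same sign? no

No, outside


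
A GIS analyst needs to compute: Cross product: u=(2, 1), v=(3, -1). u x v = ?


u x v = u_x*v_y - u_y*v_x = 2*(-1) - 1*3
= (-2) - 3 = -5

-5


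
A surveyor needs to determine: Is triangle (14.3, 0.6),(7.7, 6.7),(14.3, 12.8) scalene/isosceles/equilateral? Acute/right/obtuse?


Side lengths squared: AB^2=80.77, BC^2=80.77, CA^2=148.84
Sorted: [80.77, 80.77, 148.84]
By sides: Isosceles, By angles: Acute

Isosceles, Acute


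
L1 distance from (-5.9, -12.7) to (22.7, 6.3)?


|(-5.9)-22.7| + |(-12.7)-6.3| = 28.6 + 19 = 47.6

47.6


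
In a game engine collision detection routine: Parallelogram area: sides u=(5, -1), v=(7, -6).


|u x v| = |5*(-6) - (-1)*7|
= |(-30) - (-7)| = 23

23


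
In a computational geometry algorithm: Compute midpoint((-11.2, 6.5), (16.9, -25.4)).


M = (((-11.2)+16.9)/2, (6.5+(-25.4))/2)
= (2.85, -9.45)

(2.85, -9.45)


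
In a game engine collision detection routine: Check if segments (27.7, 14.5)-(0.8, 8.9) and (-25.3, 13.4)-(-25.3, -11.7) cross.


Cross products: d1=1330.3, d2=655.11, d3=-267.21, d4=407.98
d1*d2 < 0 and d3*d4 < 0? no

No, they don't intersect


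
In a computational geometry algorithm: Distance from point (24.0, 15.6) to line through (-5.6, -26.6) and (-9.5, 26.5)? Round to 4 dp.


|cross product| = 1736.34
|line direction| = sqrt(2834.82) = 53.243
Distance = 1736.34/sqrt(2834.82) = 32.6116

32.6116


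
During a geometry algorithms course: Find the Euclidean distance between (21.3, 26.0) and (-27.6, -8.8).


dx=-48.9, dy=-34.8
d^2 = (-48.9)^2 + (-34.8)^2 = 3602.25
d = sqrt(3602.25) = 60.0187

60.0187


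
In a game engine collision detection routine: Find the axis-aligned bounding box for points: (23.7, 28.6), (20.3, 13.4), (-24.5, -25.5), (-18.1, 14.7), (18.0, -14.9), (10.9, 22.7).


x range: [-24.5, 23.7]
y range: [-25.5, 28.6]
Bounding box: (-24.5,-25.5) to (23.7,28.6)

(-24.5,-25.5) to (23.7,28.6)


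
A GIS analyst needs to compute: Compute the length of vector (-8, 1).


|u| = sqrt((-8)^2 + 1^2) = sqrt(65) = 8.0623

8.0623


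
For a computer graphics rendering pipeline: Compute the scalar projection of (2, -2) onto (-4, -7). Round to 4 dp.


u.v = 6, |v| = sqrt(65) = 8.0623
Scalar projection = u.v / |v| = 6 / sqrt(65) = 0.7442

0.7442


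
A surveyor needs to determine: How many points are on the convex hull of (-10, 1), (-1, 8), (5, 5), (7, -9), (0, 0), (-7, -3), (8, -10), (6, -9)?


Convex hull vertices (CCW): (-10, 1), (-7, -3), (8, -10), (5, 5), (-1, 8)
Count = 5

5


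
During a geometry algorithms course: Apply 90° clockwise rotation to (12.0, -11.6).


90° CW: (x,y) -> (y, -x)
(12,-11.6) -> (-11.6, -12)

(-11.6, -12)


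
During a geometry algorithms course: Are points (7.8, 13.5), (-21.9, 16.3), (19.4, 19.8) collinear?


Cross product: ((-21.9)-7.8)*(19.8-13.5) - (16.3-13.5)*(19.4-7.8)
= -219.59

No, not collinear


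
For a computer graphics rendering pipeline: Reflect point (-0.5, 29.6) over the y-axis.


Reflection over y-axis: (x,y) -> (-x,y)
(-0.5, 29.6) -> (0.5, 29.6)

(0.5, 29.6)


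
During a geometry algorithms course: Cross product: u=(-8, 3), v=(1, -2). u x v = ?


u x v = u_x*v_y - u_y*v_x = (-8)*(-2) - 3*1
= 16 - 3 = 13

13


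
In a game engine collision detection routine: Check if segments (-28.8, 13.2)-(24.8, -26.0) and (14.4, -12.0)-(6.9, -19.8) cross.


Cross products: d1=-525.96, d2=186.12, d3=342.72, d4=-369.36
d1*d2 < 0 and d3*d4 < 0? yes

Yes, they intersect


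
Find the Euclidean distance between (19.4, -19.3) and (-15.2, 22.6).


dx=-34.6, dy=41.9
d^2 = (-34.6)^2 + 41.9^2 = 2952.77
d = sqrt(2952.77) = 54.3394

54.3394


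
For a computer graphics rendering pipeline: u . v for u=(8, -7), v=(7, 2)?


u . v = u_x*v_x + u_y*v_y = 8*7 + (-7)*2
= 56 + (-14) = 42

42


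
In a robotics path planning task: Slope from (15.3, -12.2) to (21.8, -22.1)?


slope = (y2-y1)/(x2-x1) = ((-22.1)-(-12.2))/(21.8-15.3) = (-9.9)/6.5 = -1.5231

-1.5231


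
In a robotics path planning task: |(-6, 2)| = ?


|u| = sqrt((-6)^2 + 2^2) = sqrt(40) = 6.3246

6.3246


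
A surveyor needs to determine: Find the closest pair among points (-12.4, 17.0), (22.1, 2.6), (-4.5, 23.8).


d(P0,P1) = 37.3846, d(P0,P2) = 10.4235, d(P1,P2) = 34.0147
Closest: P0 and P2

Closest pair: (-12.4, 17.0) and (-4.5, 23.8), distance = 10.4235


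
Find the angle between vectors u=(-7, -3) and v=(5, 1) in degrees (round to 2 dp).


u.v = -38, |u| = sqrt(58) = 7.6158, |v| = sqrt(26) = 5.099
cos(theta) = u.v/(|u||v|) = -38/sqrt(1508) = -0.97855
theta = acos(-0.97855) = 168.11 degrees

168.11 degrees


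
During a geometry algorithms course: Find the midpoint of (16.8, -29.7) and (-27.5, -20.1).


M = ((16.8+(-27.5))/2, ((-29.7)+(-20.1))/2)
= (-5.35, -24.9)

(-5.35, -24.9)


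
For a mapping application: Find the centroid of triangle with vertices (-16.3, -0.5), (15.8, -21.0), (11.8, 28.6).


Centroid = ((x_A+x_B+x_C)/3, (y_A+y_B+y_C)/3)
= (((-16.3)+15.8+11.8)/3, ((-0.5)+(-21)+28.6)/3)
= (3.7667, 2.3667)

(3.7667, 2.3667)


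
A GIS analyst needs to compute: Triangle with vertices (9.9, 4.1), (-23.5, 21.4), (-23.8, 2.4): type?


Side lengths squared: AB^2=1414.85, BC^2=361.09, CA^2=1138.58
Sorted: [361.09, 1138.58, 1414.85]
By sides: Scalene, By angles: Acute

Scalene, Acute


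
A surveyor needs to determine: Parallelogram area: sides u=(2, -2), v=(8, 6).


|u x v| = |2*6 - (-2)*8|
= |12 - (-16)| = 28

28


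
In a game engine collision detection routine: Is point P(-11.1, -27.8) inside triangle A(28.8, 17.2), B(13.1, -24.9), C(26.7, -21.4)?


Cross products: AB x AP = -973.29, BC x BP = 45.26, CA x CP = 1445.64
All same sign? no

No, outside


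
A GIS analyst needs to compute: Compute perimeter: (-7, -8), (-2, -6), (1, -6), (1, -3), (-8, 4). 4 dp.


Sides: (-7, -8)->(-2, -6): sqrt(29) = 5.385165, (-2, -6)->(1, -6): sqrt(9) = 3, (1, -6)->(1, -3): sqrt(9) = 3, (1, -3)->(-8, 4): sqrt(130) = 11.401754, (-8, 4)->(-7, -8): sqrt(145) = 12.041595
Sum = 34.828514
Perimeter = 34.8285

34.8285


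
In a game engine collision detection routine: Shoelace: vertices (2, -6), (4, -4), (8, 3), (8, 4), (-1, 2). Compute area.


Shoelace sum: (2*(-4) - 4*(-6)) + (4*3 - 8*(-4)) + (8*4 - 8*3) + (8*2 - (-1)*4) + ((-1)*(-6) - 2*2)
= 90
Area = |90|/2 = 45

45


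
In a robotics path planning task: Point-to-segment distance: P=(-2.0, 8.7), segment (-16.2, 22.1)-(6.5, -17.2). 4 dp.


Project P onto AB: t = 0.4122 (clamped to [0,1])
Closest point on segment: (-6.844, 5.9021)
Distance: 5.5939

5.5939


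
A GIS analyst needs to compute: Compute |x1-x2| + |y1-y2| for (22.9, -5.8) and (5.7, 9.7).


|22.9-5.7| + |(-5.8)-9.7| = 17.2 + 15.5 = 32.7

32.7


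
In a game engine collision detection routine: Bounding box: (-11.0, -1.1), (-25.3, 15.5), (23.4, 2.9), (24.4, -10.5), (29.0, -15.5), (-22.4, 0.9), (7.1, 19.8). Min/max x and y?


x range: [-25.3, 29]
y range: [-15.5, 19.8]
Bounding box: (-25.3,-15.5) to (29,19.8)

(-25.3,-15.5) to (29,19.8)


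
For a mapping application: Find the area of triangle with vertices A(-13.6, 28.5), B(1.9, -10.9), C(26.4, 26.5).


Area = |x_A(y_B-y_C) + x_B(y_C-y_A) + x_C(y_A-y_B)|/2
= |508.64 + (-3.8) + 1040.16|/2
= 1545/2 = 772.5

772.5


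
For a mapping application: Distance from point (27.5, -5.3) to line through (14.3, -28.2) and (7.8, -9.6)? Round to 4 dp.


|cross product| = 394.37
|line direction| = sqrt(388.21) = 19.703
Distance = 394.37/sqrt(388.21) = 20.0157

20.0157


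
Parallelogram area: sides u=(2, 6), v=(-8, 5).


|u x v| = |2*5 - 6*(-8)|
= |10 - (-48)| = 58

58


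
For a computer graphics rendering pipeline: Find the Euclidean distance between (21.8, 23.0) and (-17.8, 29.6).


dx=-39.6, dy=6.6
d^2 = (-39.6)^2 + 6.6^2 = 1611.72
d = sqrt(1611.72) = 40.1462

40.1462


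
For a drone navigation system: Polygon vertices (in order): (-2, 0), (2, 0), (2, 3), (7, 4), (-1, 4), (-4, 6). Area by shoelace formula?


Shoelace sum: ((-2)*0 - 2*0) + (2*3 - 2*0) + (2*4 - 7*3) + (7*4 - (-1)*4) + ((-1)*6 - (-4)*4) + ((-4)*0 - (-2)*6)
= 47
Area = |47|/2 = 23.5

23.5


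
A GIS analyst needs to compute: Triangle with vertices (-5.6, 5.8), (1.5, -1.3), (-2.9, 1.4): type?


Side lengths squared: AB^2=100.82, BC^2=26.65, CA^2=26.65
Sorted: [26.65, 26.65, 100.82]
By sides: Isosceles, By angles: Obtuse

Isosceles, Obtuse


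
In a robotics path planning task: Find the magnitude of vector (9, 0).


|u| = sqrt(9^2 + 0^2) = sqrt(81) = 9

9


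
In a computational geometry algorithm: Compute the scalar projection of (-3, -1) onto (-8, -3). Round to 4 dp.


u.v = 27, |v| = sqrt(73) = 8.544
Scalar projection = u.v / |v| = 27 / sqrt(73) = 3.1601

3.1601


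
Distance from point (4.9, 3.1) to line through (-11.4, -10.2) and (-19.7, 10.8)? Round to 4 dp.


|cross product| = 452.69
|line direction| = sqrt(509.89) = 22.5807
Distance = 452.69/sqrt(509.89) = 20.0476

20.0476


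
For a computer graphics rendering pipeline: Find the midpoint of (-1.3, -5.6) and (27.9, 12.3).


M = (((-1.3)+27.9)/2, ((-5.6)+12.3)/2)
= (13.3, 3.35)

(13.3, 3.35)


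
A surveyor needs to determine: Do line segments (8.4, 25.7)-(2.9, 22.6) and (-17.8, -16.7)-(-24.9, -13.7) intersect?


Cross products: d1=-379.64, d2=-341.13, d3=151.98, d4=113.47
d1*d2 < 0 and d3*d4 < 0? no

No, they don't intersect


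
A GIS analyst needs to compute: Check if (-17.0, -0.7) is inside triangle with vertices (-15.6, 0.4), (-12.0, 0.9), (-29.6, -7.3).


Cross products: AB x AP = -3.26, BC x BP = -12.84, CA x CP = -4.62
All same sign? yes

Yes, inside


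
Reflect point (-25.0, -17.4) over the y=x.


Reflection over y=x: (x,y) -> (y,x)
(-25, -17.4) -> (-17.4, -25)

(-17.4, -25)


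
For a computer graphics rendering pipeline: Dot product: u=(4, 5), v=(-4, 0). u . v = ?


u . v = u_x*v_x + u_y*v_y = 4*(-4) + 5*0
= (-16) + 0 = -16

-16


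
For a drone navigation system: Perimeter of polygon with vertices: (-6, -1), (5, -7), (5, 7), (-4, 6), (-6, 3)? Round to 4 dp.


Sides: (-6, -1)->(5, -7): sqrt(157) = 12.529964, (5, -7)->(5, 7): sqrt(196) = 14, (5, 7)->(-4, 6): sqrt(82) = 9.055385, (-4, 6)->(-6, 3): sqrt(13) = 3.605551, (-6, 3)->(-6, -1): sqrt(16) = 4
Sum = 43.1909
Perimeter = 43.1909

43.1909


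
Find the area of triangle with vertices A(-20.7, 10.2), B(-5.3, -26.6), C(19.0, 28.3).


Area = |x_A(y_B-y_C) + x_B(y_C-y_A) + x_C(y_A-y_B)|/2
= |1136.43 + (-95.93) + 699.2|/2
= 1739.7/2 = 869.85

869.85


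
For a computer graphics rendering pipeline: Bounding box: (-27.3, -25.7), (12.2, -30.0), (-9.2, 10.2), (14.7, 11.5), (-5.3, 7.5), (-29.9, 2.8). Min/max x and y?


x range: [-29.9, 14.7]
y range: [-30, 11.5]
Bounding box: (-29.9,-30) to (14.7,11.5)

(-29.9,-30) to (14.7,11.5)


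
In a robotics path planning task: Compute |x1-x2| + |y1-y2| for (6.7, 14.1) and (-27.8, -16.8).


|6.7-(-27.8)| + |14.1-(-16.8)| = 34.5 + 30.9 = 65.4

65.4


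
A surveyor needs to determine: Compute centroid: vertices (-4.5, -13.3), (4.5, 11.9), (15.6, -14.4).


Centroid = ((x_A+x_B+x_C)/3, (y_A+y_B+y_C)/3)
= (((-4.5)+4.5+15.6)/3, ((-13.3)+11.9+(-14.4))/3)
= (5.2, -5.2667)

(5.2, -5.2667)


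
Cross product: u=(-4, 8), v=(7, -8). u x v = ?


u x v = u_x*v_y - u_y*v_x = (-4)*(-8) - 8*7
= 32 - 56 = -24

-24


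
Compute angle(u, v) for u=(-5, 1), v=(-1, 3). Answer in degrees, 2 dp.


u.v = 8, |u| = sqrt(26) = 5.099, |v| = sqrt(10) = 3.1623
cos(theta) = u.v/(|u||v|) = 8/sqrt(260) = 0.496139
theta = acos(0.496139) = 60.26 degrees

60.26 degrees


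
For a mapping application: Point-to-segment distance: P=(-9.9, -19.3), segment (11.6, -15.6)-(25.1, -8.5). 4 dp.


Project P onto AB: t = 0 (clamped to [0,1])
Closest point on segment: (11.6, -15.6)
Distance: 21.816

21.816


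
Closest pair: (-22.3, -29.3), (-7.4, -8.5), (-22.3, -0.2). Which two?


d(P0,P1) = 25.5861, d(P0,P2) = 29.1, d(P1,P2) = 17.0558
Closest: P1 and P2

Closest pair: (-7.4, -8.5) and (-22.3, -0.2), distance = 17.0558


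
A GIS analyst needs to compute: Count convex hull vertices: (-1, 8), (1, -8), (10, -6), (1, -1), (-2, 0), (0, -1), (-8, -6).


Convex hull vertices (CCW): (-8, -6), (1, -8), (10, -6), (-1, 8)
Count = 4

4


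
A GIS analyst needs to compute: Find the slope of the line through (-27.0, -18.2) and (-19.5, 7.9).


slope = (y2-y1)/(x2-x1) = (7.9-(-18.2))/((-19.5)-(-27)) = 26.1/7.5 = 3.48

3.48


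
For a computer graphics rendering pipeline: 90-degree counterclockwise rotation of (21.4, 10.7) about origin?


90° CCW: (x,y) -> (-y, x)
(21.4,10.7) -> (-10.7, 21.4)

(-10.7, 21.4)


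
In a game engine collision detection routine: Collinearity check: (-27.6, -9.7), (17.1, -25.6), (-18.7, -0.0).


Cross product: (17.1-(-27.6))*(0-(-9.7)) - ((-25.6)-(-9.7))*((-18.7)-(-27.6))
= 575.1

No, not collinear


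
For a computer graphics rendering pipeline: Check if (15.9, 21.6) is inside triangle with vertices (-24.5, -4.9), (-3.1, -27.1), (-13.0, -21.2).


Cross products: AB x AP = 1463.98, BC x BP = -594.23, CA x CP = -963.27
All same sign? no

No, outside


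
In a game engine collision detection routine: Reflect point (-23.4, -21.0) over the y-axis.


Reflection over y-axis: (x,y) -> (-x,y)
(-23.4, -21) -> (23.4, -21)

(23.4, -21)


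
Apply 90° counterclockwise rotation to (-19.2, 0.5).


90° CCW: (x,y) -> (-y, x)
(-19.2,0.5) -> (-0.5, -19.2)

(-0.5, -19.2)


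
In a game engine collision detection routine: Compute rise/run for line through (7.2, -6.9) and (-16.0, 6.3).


slope = (y2-y1)/(x2-x1) = (6.3-(-6.9))/((-16)-7.2) = 13.2/(-23.2) = -0.569

-0.569


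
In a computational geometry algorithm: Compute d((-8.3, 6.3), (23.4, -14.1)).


dx=31.7, dy=-20.4
d^2 = 31.7^2 + (-20.4)^2 = 1421.05
d = sqrt(1421.05) = 37.6968

37.6968


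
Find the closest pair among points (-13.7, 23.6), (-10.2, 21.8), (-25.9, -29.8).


d(P0,P1) = 3.9357, d(P0,P2) = 54.7759, d(P1,P2) = 53.9356
Closest: P0 and P1

Closest pair: (-13.7, 23.6) and (-10.2, 21.8), distance = 3.9357


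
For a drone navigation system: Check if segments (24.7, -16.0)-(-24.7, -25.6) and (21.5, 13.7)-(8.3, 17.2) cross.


Cross products: d1=380.84, d2=680.46, d3=-1497.9, d4=-1797.52
d1*d2 < 0 and d3*d4 < 0? no

No, they don't intersect


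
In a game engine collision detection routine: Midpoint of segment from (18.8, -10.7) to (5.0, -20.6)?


M = ((18.8+5)/2, ((-10.7)+(-20.6))/2)
= (11.9, -15.65)

(11.9, -15.65)


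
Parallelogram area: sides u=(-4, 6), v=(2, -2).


|u x v| = |(-4)*(-2) - 6*2|
= |8 - 12| = 4

4


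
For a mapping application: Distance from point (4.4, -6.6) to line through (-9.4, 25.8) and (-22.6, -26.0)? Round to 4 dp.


|cross product| = 1142.52
|line direction| = sqrt(2857.48) = 53.4554
Distance = 1142.52/sqrt(2857.48) = 21.3733

21.3733


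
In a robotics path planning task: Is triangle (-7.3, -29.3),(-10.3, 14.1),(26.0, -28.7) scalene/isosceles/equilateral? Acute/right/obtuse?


Side lengths squared: AB^2=1892.56, BC^2=3149.53, CA^2=1109.25
Sorted: [1109.25, 1892.56, 3149.53]
By sides: Scalene, By angles: Obtuse

Scalene, Obtuse


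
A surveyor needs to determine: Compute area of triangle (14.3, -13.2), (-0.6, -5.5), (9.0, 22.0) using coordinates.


Area = |x_A(y_B-y_C) + x_B(y_C-y_A) + x_C(y_A-y_B)|/2
= |(-393.25) + (-21.12) + (-69.3)|/2
= 483.67/2 = 241.835

241.835


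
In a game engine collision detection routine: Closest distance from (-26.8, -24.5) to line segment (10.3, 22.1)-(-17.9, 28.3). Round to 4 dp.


Project P onto AB: t = 0.9084 (clamped to [0,1])
Closest point on segment: (-15.3164, 27.732)
Distance: 53.4795

53.4795


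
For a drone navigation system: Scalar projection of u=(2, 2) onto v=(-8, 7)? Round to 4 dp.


u.v = -2, |v| = sqrt(113) = 10.6301
Scalar projection = u.v / |v| = -2 / sqrt(113) = -0.1881

-0.1881


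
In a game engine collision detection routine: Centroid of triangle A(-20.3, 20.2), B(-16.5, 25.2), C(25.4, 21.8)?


Centroid = ((x_A+x_B+x_C)/3, (y_A+y_B+y_C)/3)
= (((-20.3)+(-16.5)+25.4)/3, (20.2+25.2+21.8)/3)
= (-3.8, 22.4)

(-3.8, 22.4)


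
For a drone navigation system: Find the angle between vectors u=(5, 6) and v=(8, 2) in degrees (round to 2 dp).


u.v = 52, |u| = sqrt(61) = 7.8102, |v| = sqrt(68) = 8.2462
cos(theta) = u.v/(|u||v|) = 52/sqrt(4148) = 0.807391
theta = acos(0.807391) = 36.16 degrees

36.16 degrees


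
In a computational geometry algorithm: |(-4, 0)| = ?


|u| = sqrt((-4)^2 + 0^2) = sqrt(16) = 4

4


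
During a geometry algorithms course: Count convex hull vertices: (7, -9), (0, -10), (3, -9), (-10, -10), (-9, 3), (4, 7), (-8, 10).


Convex hull vertices (CCW): (-10, -10), (0, -10), (7, -9), (4, 7), (-8, 10), (-9, 3)
Count = 6

6


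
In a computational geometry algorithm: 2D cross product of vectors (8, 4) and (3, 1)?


u x v = u_x*v_y - u_y*v_x = 8*1 - 4*3
= 8 - 12 = -4

-4


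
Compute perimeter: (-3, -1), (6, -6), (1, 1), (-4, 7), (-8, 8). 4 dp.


Sides: (-3, -1)->(6, -6): sqrt(106) = 10.29563, (6, -6)->(1, 1): sqrt(74) = 8.602325, (1, 1)->(-4, 7): sqrt(61) = 7.81025, (-4, 7)->(-8, 8): sqrt(17) = 4.123106, (-8, 8)->(-3, -1): sqrt(106) = 10.29563
Sum = 41.126941
Perimeter = 41.1269

41.1269


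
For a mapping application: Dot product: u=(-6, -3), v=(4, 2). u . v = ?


u . v = u_x*v_x + u_y*v_y = (-6)*4 + (-3)*2
= (-24) + (-6) = -30

-30


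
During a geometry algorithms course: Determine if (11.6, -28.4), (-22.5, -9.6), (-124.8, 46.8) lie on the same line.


Cross product: ((-22.5)-11.6)*(46.8-(-28.4)) - ((-9.6)-(-28.4))*((-124.8)-11.6)
= 0

Yes, collinear


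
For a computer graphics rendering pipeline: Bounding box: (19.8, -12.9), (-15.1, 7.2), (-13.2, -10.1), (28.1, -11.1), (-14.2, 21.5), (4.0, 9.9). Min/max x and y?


x range: [-15.1, 28.1]
y range: [-12.9, 21.5]
Bounding box: (-15.1,-12.9) to (28.1,21.5)

(-15.1,-12.9) to (28.1,21.5)


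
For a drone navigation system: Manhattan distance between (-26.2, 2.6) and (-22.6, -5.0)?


|(-26.2)-(-22.6)| + |2.6-(-5)| = 3.6 + 7.6 = 11.2

11.2


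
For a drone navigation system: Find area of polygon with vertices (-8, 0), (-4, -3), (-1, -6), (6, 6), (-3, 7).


Shoelace sum: ((-8)*(-3) - (-4)*0) + ((-4)*(-6) - (-1)*(-3)) + ((-1)*6 - 6*(-6)) + (6*7 - (-3)*6) + ((-3)*0 - (-8)*7)
= 191
Area = |191|/2 = 95.5

95.5


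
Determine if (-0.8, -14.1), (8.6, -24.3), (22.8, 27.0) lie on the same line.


Cross product: (8.6-(-0.8))*(27-(-14.1)) - ((-24.3)-(-14.1))*(22.8-(-0.8))
= 627.06

No, not collinear


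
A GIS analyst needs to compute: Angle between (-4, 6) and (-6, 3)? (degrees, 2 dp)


u.v = 42, |u| = sqrt(52) = 7.2111, |v| = sqrt(45) = 6.7082
cos(theta) = u.v/(|u||v|) = 42/sqrt(2340) = 0.868243
theta = acos(0.868243) = 29.74 degrees

29.74 degrees


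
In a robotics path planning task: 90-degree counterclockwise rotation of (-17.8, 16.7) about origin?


90° CCW: (x,y) -> (-y, x)
(-17.8,16.7) -> (-16.7, -17.8)

(-16.7, -17.8)


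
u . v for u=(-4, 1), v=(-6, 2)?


u . v = u_x*v_x + u_y*v_y = (-4)*(-6) + 1*2
= 24 + 2 = 26

26


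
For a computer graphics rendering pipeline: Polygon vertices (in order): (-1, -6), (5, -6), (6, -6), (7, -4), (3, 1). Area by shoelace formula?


Shoelace sum: ((-1)*(-6) - 5*(-6)) + (5*(-6) - 6*(-6)) + (6*(-4) - 7*(-6)) + (7*1 - 3*(-4)) + (3*(-6) - (-1)*1)
= 62
Area = |62|/2 = 31

31


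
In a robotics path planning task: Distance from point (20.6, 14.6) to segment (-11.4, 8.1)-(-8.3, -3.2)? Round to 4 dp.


Project P onto AB: t = 0.1875 (clamped to [0,1])
Closest point on segment: (-10.8186, 5.9807)
Distance: 32.5795

32.5795


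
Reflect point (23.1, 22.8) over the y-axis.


Reflection over y-axis: (x,y) -> (-x,y)
(23.1, 22.8) -> (-23.1, 22.8)

(-23.1, 22.8)


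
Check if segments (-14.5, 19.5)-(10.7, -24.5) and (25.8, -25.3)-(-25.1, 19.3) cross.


Cross products: d1=-482.94, d2=632.74, d3=644.24, d4=-471.44
d1*d2 < 0 and d3*d4 < 0? yes

Yes, they intersect


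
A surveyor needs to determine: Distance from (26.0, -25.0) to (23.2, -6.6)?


dx=-2.8, dy=18.4
d^2 = (-2.8)^2 + 18.4^2 = 346.4
d = sqrt(346.4) = 18.6118

18.6118


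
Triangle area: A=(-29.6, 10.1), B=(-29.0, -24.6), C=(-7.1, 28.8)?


Area = |x_A(y_B-y_C) + x_B(y_C-y_A) + x_C(y_A-y_B)|/2
= |1580.64 + (-542.3) + (-246.37)|/2
= 791.97/2 = 395.985

395.985


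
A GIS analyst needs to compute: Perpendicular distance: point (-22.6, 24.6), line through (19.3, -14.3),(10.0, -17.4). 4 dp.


|cross product| = 491.66
|line direction| = sqrt(96.1) = 9.8031
Distance = 491.66/sqrt(96.1) = 50.1537

50.1537


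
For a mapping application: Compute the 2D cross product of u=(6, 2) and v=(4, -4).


u x v = u_x*v_y - u_y*v_x = 6*(-4) - 2*4
= (-24) - 8 = -32

-32


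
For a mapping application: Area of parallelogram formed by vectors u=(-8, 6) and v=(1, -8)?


|u x v| = |(-8)*(-8) - 6*1|
= |64 - 6| = 58

58


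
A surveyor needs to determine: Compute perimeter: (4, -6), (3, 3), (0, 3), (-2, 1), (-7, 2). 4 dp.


Sides: (4, -6)->(3, 3): sqrt(82) = 9.055385, (3, 3)->(0, 3): sqrt(9) = 3, (0, 3)->(-2, 1): sqrt(8) = 2.828427, (-2, 1)->(-7, 2): sqrt(26) = 5.09902, (-7, 2)->(4, -6): sqrt(185) = 13.601471
Sum = 33.584303
Perimeter = 33.5843

33.5843


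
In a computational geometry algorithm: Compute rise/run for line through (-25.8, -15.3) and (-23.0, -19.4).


slope = (y2-y1)/(x2-x1) = ((-19.4)-(-15.3))/((-23)-(-25.8)) = (-4.1)/2.8 = -1.4643

-1.4643


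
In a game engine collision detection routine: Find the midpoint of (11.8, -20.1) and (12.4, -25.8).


M = ((11.8+12.4)/2, ((-20.1)+(-25.8))/2)
= (12.1, -22.95)

(12.1, -22.95)


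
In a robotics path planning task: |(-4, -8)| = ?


|u| = sqrt((-4)^2 + (-8)^2) = sqrt(80) = 8.9443

8.9443


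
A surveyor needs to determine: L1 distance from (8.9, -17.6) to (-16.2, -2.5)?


|8.9-(-16.2)| + |(-17.6)-(-2.5)| = 25.1 + 15.1 = 40.2

40.2


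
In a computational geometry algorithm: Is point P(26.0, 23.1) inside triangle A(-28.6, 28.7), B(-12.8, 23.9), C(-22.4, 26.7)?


Cross products: AB x AP = 173.6, BC x BP = -100.96, CA x CP = -74.48
All same sign? no

No, outside


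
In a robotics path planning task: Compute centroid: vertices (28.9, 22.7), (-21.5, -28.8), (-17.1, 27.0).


Centroid = ((x_A+x_B+x_C)/3, (y_A+y_B+y_C)/3)
= ((28.9+(-21.5)+(-17.1))/3, (22.7+(-28.8)+27)/3)
= (-3.2333, 6.9667)

(-3.2333, 6.9667)


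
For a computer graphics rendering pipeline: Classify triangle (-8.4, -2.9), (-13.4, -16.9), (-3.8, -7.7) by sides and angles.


Side lengths squared: AB^2=221, BC^2=176.8, CA^2=44.2
Sorted: [44.2, 176.8, 221]
By sides: Scalene, By angles: Right

Scalene, Right


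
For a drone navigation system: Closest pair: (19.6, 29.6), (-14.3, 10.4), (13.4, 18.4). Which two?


d(P0,P1) = 38.9596, d(P0,P2) = 12.8016, d(P1,P2) = 28.8321
Closest: P0 and P2

Closest pair: (19.6, 29.6) and (13.4, 18.4), distance = 12.8016


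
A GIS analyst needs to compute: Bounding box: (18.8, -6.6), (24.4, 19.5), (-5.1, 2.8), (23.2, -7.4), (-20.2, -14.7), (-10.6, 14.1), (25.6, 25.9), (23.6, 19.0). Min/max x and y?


x range: [-20.2, 25.6]
y range: [-14.7, 25.9]
Bounding box: (-20.2,-14.7) to (25.6,25.9)

(-20.2,-14.7) to (25.6,25.9)


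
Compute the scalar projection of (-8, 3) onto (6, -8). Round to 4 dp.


u.v = -72, |v| = sqrt(100) = 10
Scalar projection = u.v / |v| = -72 / sqrt(100) = -7.2

-7.2


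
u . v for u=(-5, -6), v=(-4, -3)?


u . v = u_x*v_x + u_y*v_y = (-5)*(-4) + (-6)*(-3)
= 20 + 18 = 38

38


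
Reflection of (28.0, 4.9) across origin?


Reflection over origin: (x,y) -> (-x,-y)
(28, 4.9) -> (-28, -4.9)

(-28, -4.9)


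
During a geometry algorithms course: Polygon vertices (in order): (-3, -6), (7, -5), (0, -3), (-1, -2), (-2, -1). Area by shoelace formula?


Shoelace sum: ((-3)*(-5) - 7*(-6)) + (7*(-3) - 0*(-5)) + (0*(-2) - (-1)*(-3)) + ((-1)*(-1) - (-2)*(-2)) + ((-2)*(-6) - (-3)*(-1))
= 39
Area = |39|/2 = 19.5

19.5


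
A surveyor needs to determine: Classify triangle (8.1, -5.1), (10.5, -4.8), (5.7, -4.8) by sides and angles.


Side lengths squared: AB^2=5.85, BC^2=23.04, CA^2=5.85
Sorted: [5.85, 5.85, 23.04]
By sides: Isosceles, By angles: Obtuse

Isosceles, Obtuse


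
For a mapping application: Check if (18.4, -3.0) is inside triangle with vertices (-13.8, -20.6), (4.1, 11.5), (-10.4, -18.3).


Cross products: AB x AP = -718.58, BC x BP = 636.39, CA x CP = 14.22
All same sign? no

No, outside


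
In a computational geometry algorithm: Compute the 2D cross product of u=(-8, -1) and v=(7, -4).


u x v = u_x*v_y - u_y*v_x = (-8)*(-4) - (-1)*7
= 32 - (-7) = 39

39


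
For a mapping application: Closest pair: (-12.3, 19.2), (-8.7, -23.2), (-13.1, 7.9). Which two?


d(P0,P1) = 42.5526, d(P0,P2) = 11.3283, d(P1,P2) = 31.4097
Closest: P0 and P2

Closest pair: (-12.3, 19.2) and (-13.1, 7.9), distance = 11.3283


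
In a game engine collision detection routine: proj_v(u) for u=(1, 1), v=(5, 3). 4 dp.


u.v = 8, |v| = sqrt(34) = 5.831
Scalar projection = u.v / |v| = 8 / sqrt(34) = 1.372

1.372


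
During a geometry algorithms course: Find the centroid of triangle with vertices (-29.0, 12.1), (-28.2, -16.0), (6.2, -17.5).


Centroid = ((x_A+x_B+x_C)/3, (y_A+y_B+y_C)/3)
= (((-29)+(-28.2)+6.2)/3, (12.1+(-16)+(-17.5))/3)
= (-17, -7.1333)

(-17, -7.1333)


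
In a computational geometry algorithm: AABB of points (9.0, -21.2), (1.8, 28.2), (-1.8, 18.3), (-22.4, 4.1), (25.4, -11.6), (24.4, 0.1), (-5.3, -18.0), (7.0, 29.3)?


x range: [-22.4, 25.4]
y range: [-21.2, 29.3]
Bounding box: (-22.4,-21.2) to (25.4,29.3)

(-22.4,-21.2) to (25.4,29.3)


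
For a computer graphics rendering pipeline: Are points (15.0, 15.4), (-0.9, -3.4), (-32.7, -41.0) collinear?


Cross product: ((-0.9)-15)*((-41)-15.4) - ((-3.4)-15.4)*((-32.7)-15)
= 0

Yes, collinear


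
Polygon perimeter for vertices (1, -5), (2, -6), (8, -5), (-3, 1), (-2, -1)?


Sides: (1, -5)->(2, -6): sqrt(2) = 1.414214, (2, -6)->(8, -5): sqrt(37) = 6.082763, (8, -5)->(-3, 1): sqrt(157) = 12.529964, (-3, 1)->(-2, -1): sqrt(5) = 2.236068, (-2, -1)->(1, -5): sqrt(25) = 5
Sum = 27.263009
Perimeter = 27.263

27.263


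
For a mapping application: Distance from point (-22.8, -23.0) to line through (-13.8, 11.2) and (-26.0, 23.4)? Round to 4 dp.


|cross product| = 527.04
|line direction| = sqrt(297.68) = 17.2534
Distance = 527.04/sqrt(297.68) = 30.547

30.547


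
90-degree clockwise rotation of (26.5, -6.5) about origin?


90° CW: (x,y) -> (y, -x)
(26.5,-6.5) -> (-6.5, -26.5)

(-6.5, -26.5)


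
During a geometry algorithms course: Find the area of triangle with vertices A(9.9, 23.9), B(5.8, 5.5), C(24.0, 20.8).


Area = |x_A(y_B-y_C) + x_B(y_C-y_A) + x_C(y_A-y_B)|/2
= |(-151.47) + (-17.98) + 441.6|/2
= 272.15/2 = 136.075

136.075


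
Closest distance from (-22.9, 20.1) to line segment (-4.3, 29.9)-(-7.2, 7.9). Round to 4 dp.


Project P onto AB: t = 0.5474 (clamped to [0,1])
Closest point on segment: (-5.8874, 17.8574)
Distance: 17.1597

17.1597


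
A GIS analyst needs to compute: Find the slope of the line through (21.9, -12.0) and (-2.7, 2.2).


slope = (y2-y1)/(x2-x1) = (2.2-(-12))/((-2.7)-21.9) = 14.2/(-24.6) = -0.5772

-0.5772


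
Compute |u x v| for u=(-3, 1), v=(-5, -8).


|u x v| = |(-3)*(-8) - 1*(-5)|
= |24 - (-5)| = 29

29


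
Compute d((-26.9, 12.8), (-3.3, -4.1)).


dx=23.6, dy=-16.9
d^2 = 23.6^2 + (-16.9)^2 = 842.57
d = sqrt(842.57) = 29.0271

29.0271


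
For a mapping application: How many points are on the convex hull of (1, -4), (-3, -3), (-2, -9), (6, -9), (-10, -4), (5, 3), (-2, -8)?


Convex hull vertices (CCW): (-10, -4), (-2, -9), (6, -9), (5, 3)
Count = 4

4


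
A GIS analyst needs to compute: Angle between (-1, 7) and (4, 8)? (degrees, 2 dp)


u.v = 52, |u| = sqrt(50) = 7.0711, |v| = sqrt(80) = 8.9443
cos(theta) = u.v/(|u||v|) = 52/sqrt(4000) = 0.822192
theta = acos(0.822192) = 34.7 degrees

34.7 degrees


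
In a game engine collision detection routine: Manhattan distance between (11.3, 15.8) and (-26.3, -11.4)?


|11.3-(-26.3)| + |15.8-(-11.4)| = 37.6 + 27.2 = 64.8

64.8


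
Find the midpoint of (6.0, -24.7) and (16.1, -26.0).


M = ((6+16.1)/2, ((-24.7)+(-26))/2)
= (11.05, -25.35)

(11.05, -25.35)


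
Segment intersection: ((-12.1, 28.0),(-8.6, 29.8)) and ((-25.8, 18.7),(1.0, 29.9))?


Cross products: d1=95.8, d2=104.84, d3=-7.89, d4=-16.93
d1*d2 < 0 and d3*d4 < 0? no

No, they don't intersect


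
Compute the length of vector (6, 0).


|u| = sqrt(6^2 + 0^2) = sqrt(36) = 6

6


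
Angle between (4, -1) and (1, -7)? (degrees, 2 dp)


u.v = 11, |u| = sqrt(17) = 4.1231, |v| = sqrt(50) = 7.0711
cos(theta) = u.v/(|u||v|) = 11/sqrt(850) = 0.377297
theta = acos(0.377297) = 67.83 degrees

67.83 degrees


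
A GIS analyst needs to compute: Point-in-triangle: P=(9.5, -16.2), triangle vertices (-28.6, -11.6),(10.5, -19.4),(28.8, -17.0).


Cross products: AB x AP = 117.32, BC x BP = 60.96, CA x CP = 58.3
All same sign? yes

Yes, inside


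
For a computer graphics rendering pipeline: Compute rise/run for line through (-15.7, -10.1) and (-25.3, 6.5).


slope = (y2-y1)/(x2-x1) = (6.5-(-10.1))/((-25.3)-(-15.7)) = 16.6/(-9.6) = -1.7292

-1.7292


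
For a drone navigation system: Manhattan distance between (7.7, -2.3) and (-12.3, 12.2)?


|7.7-(-12.3)| + |(-2.3)-12.2| = 20 + 14.5 = 34.5

34.5


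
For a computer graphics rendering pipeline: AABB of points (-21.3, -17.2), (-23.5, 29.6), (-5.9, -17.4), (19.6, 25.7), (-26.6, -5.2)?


x range: [-26.6, 19.6]
y range: [-17.4, 29.6]
Bounding box: (-26.6,-17.4) to (19.6,29.6)

(-26.6,-17.4) to (19.6,29.6)


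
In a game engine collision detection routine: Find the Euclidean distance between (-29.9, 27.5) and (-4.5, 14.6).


dx=25.4, dy=-12.9
d^2 = 25.4^2 + (-12.9)^2 = 811.57
d = sqrt(811.57) = 28.4881

28.4881


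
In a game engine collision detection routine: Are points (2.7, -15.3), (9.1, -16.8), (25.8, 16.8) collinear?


Cross product: (9.1-2.7)*(16.8-(-15.3)) - ((-16.8)-(-15.3))*(25.8-2.7)
= 240.09

No, not collinear


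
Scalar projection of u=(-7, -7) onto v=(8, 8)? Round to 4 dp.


u.v = -112, |v| = sqrt(128) = 11.3137
Scalar projection = u.v / |v| = -112 / sqrt(128) = -9.8995

-9.8995


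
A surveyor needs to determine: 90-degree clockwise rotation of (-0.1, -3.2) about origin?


90° CW: (x,y) -> (y, -x)
(-0.1,-3.2) -> (-3.2, 0.1)

(-3.2, 0.1)


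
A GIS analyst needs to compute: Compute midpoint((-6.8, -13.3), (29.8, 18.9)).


M = (((-6.8)+29.8)/2, ((-13.3)+18.9)/2)
= (11.5, 2.8)

(11.5, 2.8)


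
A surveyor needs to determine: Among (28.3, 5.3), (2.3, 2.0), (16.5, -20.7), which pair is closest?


d(P0,P1) = 26.2086, d(P0,P2) = 28.5524, d(P1,P2) = 26.7755
Closest: P0 and P1

Closest pair: (28.3, 5.3) and (2.3, 2.0), distance = 26.2086


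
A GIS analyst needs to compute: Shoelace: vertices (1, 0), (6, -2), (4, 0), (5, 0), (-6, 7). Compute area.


Shoelace sum: (1*(-2) - 6*0) + (6*0 - 4*(-2)) + (4*0 - 5*0) + (5*7 - (-6)*0) + ((-6)*0 - 1*7)
= 34
Area = |34|/2 = 17

17


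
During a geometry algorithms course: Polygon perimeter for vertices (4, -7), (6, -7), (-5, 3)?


Sides: (4, -7)->(6, -7): sqrt(4) = 2, (6, -7)->(-5, 3): sqrt(221) = 14.866069, (-5, 3)->(4, -7): sqrt(181) = 13.453624
Sum = 30.319693
Perimeter = 30.3197

30.3197


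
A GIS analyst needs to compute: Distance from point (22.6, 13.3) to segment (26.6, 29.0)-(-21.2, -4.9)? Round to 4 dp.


Project P onto AB: t = 0.2107 (clamped to [0,1])
Closest point on segment: (16.5303, 21.8585)
Distance: 10.4924

10.4924


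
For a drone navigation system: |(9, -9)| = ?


|u| = sqrt(9^2 + (-9)^2) = sqrt(162) = 12.7279

12.7279


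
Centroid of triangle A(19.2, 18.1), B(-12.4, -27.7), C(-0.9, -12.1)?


Centroid = ((x_A+x_B+x_C)/3, (y_A+y_B+y_C)/3)
= ((19.2+(-12.4)+(-0.9))/3, (18.1+(-27.7)+(-12.1))/3)
= (1.9667, -7.2333)

(1.9667, -7.2333)


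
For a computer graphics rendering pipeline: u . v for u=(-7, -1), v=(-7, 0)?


u . v = u_x*v_x + u_y*v_y = (-7)*(-7) + (-1)*0
= 49 + 0 = 49

49


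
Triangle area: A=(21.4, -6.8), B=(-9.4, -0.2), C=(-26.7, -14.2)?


Area = |x_A(y_B-y_C) + x_B(y_C-y_A) + x_C(y_A-y_B)|/2
= |299.6 + 69.56 + 176.22|/2
= 545.38/2 = 272.69

272.69


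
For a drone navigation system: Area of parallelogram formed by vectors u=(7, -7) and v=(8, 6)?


|u x v| = |7*6 - (-7)*8|
= |42 - (-56)| = 98

98


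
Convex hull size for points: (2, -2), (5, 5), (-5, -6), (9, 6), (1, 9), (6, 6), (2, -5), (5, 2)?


Convex hull vertices (CCW): (-5, -6), (2, -5), (9, 6), (1, 9)
Count = 4

4


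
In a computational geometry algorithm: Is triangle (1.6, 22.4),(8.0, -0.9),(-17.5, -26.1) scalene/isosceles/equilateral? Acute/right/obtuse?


Side lengths squared: AB^2=583.85, BC^2=1285.29, CA^2=2717.06
Sorted: [583.85, 1285.29, 2717.06]
By sides: Scalene, By angles: Obtuse

Scalene, Obtuse


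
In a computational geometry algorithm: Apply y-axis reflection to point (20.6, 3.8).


Reflection over y-axis: (x,y) -> (-x,y)
(20.6, 3.8) -> (-20.6, 3.8)

(-20.6, 3.8)


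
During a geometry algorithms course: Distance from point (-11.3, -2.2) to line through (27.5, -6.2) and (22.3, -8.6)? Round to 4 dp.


|cross product| = 113.92
|line direction| = sqrt(32.8) = 5.7271
Distance = 113.92/sqrt(32.8) = 19.8913

19.8913


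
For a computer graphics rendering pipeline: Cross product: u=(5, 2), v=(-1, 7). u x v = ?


u x v = u_x*v_y - u_y*v_x = 5*7 - 2*(-1)
= 35 - (-2) = 37

37


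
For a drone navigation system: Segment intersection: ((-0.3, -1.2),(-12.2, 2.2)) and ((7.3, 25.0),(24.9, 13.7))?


Cross products: d1=-547, d2=-621.63, d3=-337.62, d4=-262.99
d1*d2 < 0 and d3*d4 < 0? no

No, they don't intersect


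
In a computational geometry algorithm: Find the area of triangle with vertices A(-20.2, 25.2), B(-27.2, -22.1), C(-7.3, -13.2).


Area = |x_A(y_B-y_C) + x_B(y_C-y_A) + x_C(y_A-y_B)|/2
= |179.78 + 1044.48 + (-345.29)|/2
= 878.97/2 = 439.485

439.485


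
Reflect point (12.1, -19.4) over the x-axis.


Reflection over x-axis: (x,y) -> (x,-y)
(12.1, -19.4) -> (12.1, 19.4)

(12.1, 19.4)


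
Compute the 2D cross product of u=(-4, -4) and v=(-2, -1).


u x v = u_x*v_y - u_y*v_x = (-4)*(-1) - (-4)*(-2)
= 4 - 8 = -4

-4


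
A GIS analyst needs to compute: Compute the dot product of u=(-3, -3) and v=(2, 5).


u . v = u_x*v_x + u_y*v_y = (-3)*2 + (-3)*5
= (-6) + (-15) = -21

-21


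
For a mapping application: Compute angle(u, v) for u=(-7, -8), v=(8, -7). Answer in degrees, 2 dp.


u.v = 0, |u| = sqrt(113) = 10.6301, |v| = sqrt(113) = 10.6301
cos(theta) = u.v/(|u||v|) = 0/sqrt(12769) = 0
theta = acos(0) = 90 degrees

90 degrees


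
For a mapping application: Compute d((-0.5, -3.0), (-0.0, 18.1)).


dx=0.5, dy=21.1
d^2 = 0.5^2 + 21.1^2 = 445.46
d = sqrt(445.46) = 21.1059

21.1059


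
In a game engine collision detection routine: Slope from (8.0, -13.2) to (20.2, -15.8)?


slope = (y2-y1)/(x2-x1) = ((-15.8)-(-13.2))/(20.2-8) = (-2.6)/12.2 = -0.2131

-0.2131


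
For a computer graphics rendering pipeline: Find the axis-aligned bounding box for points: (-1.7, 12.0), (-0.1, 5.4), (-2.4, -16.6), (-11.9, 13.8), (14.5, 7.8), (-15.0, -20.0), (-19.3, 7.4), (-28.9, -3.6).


x range: [-28.9, 14.5]
y range: [-20, 13.8]
Bounding box: (-28.9,-20) to (14.5,13.8)

(-28.9,-20) to (14.5,13.8)


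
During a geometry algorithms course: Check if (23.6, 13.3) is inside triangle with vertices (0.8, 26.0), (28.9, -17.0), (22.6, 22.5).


Cross products: AB x AP = 623.53, BC x BP = 18.46, CA x CP = 197.06
All same sign? yes

Yes, inside
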